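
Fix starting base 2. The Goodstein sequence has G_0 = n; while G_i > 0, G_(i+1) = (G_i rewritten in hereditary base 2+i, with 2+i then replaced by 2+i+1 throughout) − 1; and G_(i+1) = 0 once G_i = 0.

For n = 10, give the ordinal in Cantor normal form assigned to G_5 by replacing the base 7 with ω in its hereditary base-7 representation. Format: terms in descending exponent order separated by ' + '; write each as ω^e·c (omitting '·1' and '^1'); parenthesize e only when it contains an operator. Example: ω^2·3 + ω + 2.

ω^ω·5 + ω^5·5 + ω^4·5 + ω^3·5 + ω^2·5 + ω·5 + 4

base 2: 10 = 2^(2 + 1) + 2; at 3: 3^(3 + 1) + 3 = 84; next = 83
base 3: 83 = 3^(3 + 1) + 2; at 4: 4^(4 + 1) + 2 = 1026; next = 1025
base 4: 1025 = 4^(4 + 1) + 1; at 5: 5^(5 + 1) + 1 = 15626; next = 15625
base 5: 15625 = 5^(5 + 1); at 6: 6^(6 + 1) = 279936; next = 279935
base 6: 279935 = 5·6^6 + 5·6^5 + 5·6^4 + 5·6^3 + 5·6^2 + 5·6 + 5; at 7: 5·7^7 + 5·7^5 + 5·7^4 + 5·7^3 + 5·7^2 + 5·7 + 5 = 4215755; next = 4215754
base 7: 4215754 = 5·7^7 + 5·7^5 + 5·7^4 + 5·7^3 + 5·7^2 + 5·7 + 4; at 8: 5·8^8 + 5·8^5 + 5·8^4 + 5·8^3 + 5·8^2 + 5·8 + 4 = 84073324; next = 84073323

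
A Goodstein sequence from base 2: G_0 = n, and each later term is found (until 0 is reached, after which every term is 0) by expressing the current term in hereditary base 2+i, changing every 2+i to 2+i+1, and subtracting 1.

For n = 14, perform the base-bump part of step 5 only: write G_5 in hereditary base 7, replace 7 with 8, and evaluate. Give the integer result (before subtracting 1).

134404972

step 0: 14 = 2^(2 + 1) + 2^2 + 2; sub 3 for 2: 3^(3 + 1) + 3^3 + 3; = 111; G_1 = 111−1 = 110
step 1: 110 = 3^(3 + 1) + 3^3 + 2; sub 4 for 3: 4^(4 + 1) + 4^4 + 2; = 1282; G_2 = 1282−1 = 1281
step 2: 1281 = 4^(4 + 1) + 4^4 + 1; sub 5 for 4: 5^(5 + 1) + 5^5 + 1; = 18751; G_3 = 18751−1 = 18750
step 3: 18750 = 5^(5 + 1) + 5^5; sub 6 for 5: 6^(6 + 1) + 6^6; = 326592; G_4 = 326592−1 = 326591
step 4: 326591 = 6^(6 + 1) + 5·6^5 + 5·6^4 + 5·6^3 + 5·6^2 + 5·6 + 5; sub 7 for 6: 7^(7 + 1) + 5·7^5 + 5·7^4 + 5·7^3 + 5·7^2 + 5·7 + 5; = 5862841; G_5 = 5862841−1 = 5862840
step 5: 5862840 = 7^(7 + 1) + 5·7^5 + 5·7^4 + 5·7^3 + 5·7^2 + 5·7 + 4; sub 8 for 7: 8^(8 + 1) + 5·8^5 + 5·8^4 + 5·8^3 + 5·8^2 + 5·8 + 4; = 134404972; G_6 = 134404972−1 = 134404971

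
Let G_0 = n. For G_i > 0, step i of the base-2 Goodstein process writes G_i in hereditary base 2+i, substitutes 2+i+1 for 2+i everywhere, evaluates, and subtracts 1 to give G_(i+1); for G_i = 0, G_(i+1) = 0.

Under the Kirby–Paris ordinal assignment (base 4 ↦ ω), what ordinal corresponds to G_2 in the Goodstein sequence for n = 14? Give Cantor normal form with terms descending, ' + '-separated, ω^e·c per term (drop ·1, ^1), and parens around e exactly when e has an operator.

i=0: 14 = 2^(2 + 1) + 2^2 + 2 (b=2); 2→3: 3^(3 + 1) + 3^3 + 3 = 111; 111−1 = 110
i=1: 110 = 3^(3 + 1) + 3^3 + 2 (b=3); 3→4: 4^(4 + 1) + 4^4 + 2 = 1282; 1282−1 = 1281

ω^(ω + 1) + ω^ω + 1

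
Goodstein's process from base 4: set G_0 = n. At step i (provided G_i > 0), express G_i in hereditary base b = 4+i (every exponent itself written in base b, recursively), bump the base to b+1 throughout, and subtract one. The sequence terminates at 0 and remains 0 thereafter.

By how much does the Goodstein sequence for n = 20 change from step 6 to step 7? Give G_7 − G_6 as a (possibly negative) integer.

8

G_0 = 20. HB_4(20) = 4^2 + 4. Bump = 30. G_1 = 29.
G_1 = 29. HB_5(29) = 5^2 + 4. Bump = 40. G_2 = 39.
G_2 = 39. HB_6(39) = 6^2 + 3. Bump = 52. G_3 = 51.
G_3 = 51. HB_7(51) = 7^2 + 2. Bump = 66. G_4 = 65.
G_4 = 65. HB_8(65) = 8^2 + 1. Bump = 82. G_5 = 81.
G_5 = 81. HB_9(81) = 9^2. Bump = 100. G_6 = 99.
G_6 = 99. HB_10(99) = 9·10 + 9. Bump = 108. G_7 = 107.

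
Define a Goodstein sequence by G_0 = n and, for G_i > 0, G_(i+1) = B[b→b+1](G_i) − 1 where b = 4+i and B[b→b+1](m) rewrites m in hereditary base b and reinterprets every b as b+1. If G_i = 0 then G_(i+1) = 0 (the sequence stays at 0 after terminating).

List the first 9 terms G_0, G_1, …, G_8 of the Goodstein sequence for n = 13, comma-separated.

[0] 13 ≡ 3·4 + 1 (base 4). Lift 5: 16. −1: 15.
[1] 15 ≡ 3·5 (base 5). Lift 6: 18. −1: 17.
[2] 17 ≡ 2·6 + 5 (base 6). Lift 7: 19. −1: 18.
[3] 18 ≡ 2·7 + 4 (base 7). Lift 8: 20. −1: 19.
[4] 19 ≡ 2·8 + 3 (base 8). Lift 9: 21. −1: 20.
[5] 20 ≡ 2·9 + 2 (base 9). Lift 10: 22. −1: 21.
[6] 21 ≡ 2·10 + 1 (base 10). Lift 11: 23. −1: 22.
[7] 22 ≡ 2·11 (base 11). Lift 12: 24. −1: 23.

13, 15, 17, 18, 19, 20, 21, 22, 23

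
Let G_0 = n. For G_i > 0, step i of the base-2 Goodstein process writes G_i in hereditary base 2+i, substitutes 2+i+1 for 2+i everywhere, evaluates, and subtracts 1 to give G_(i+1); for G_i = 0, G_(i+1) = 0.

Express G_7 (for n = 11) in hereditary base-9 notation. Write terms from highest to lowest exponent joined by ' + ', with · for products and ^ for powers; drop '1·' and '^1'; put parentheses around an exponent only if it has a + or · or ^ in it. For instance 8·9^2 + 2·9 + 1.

G_0=11  [base 2] 2^(2 + 1) + 2 + 1  →[2↦3]→  3^(3 + 1) + 3 + 1 = 85  −1 ⇒ G_1=84
G_1=84  [base 3] 3^(3 + 1) + 3  →[3↦4]→  4^(4 + 1) + 4 = 1028  −1 ⇒ G_2=1027
G_2=1027  [base 4] 4^(4 + 1) + 3  →[4↦5]→  5^(5 + 1) + 3 = 15628  −1 ⇒ G_3=15627
G_3=15627  [base 5] 5^(5 + 1) + 2  →[5↦6]→  6^(6 + 1) + 2 = 279938  −1 ⇒ G_4=279937
G_4=279937  [base 6] 6^(6 + 1) + 1  →[6↦7]→  7^(7 + 1) + 1 = 5764802  −1 ⇒ G_5=5764801
G_5=5764801  [base 7] 7^(7 + 1)  →[7↦8]→  8^(8 + 1) = 134217728  −1 ⇒ G_6=134217727
G_6=134217727  [base 8] 7·8^8 + 7·8^7 + 7·8^6 + 7·8^5 + 7·8^4 + 7·8^3 + 7·8^2 + 7·8 + 7  →[8↦9]→  7·9^9 + 7·9^7 + 7·9^6 + 7·9^5 + 7·9^4 + 7·9^3 + 7·9^2 + 7·9 + 7 = 2749609303  −1 ⇒ G_7=2749609302
G_7=2749609302  [base 9] 7·9^9 + 7·9^7 + 7·9^6 + 7·9^5 + 7·9^4 + 7·9^3 + 7·9^2 + 7·9 + 6  →[9↦10]→  7·10^10 + 7·10^7 + 7·10^6 + 7·10^5 + 7·10^4 + 7·10^3 + 7·10^2 + 7·10 + 6 = 70077777776  −1 ⇒ G_8=70077777775

7·9^9 + 7·9^7 + 7·9^6 + 7·9^5 + 7·9^4 + 7·9^3 + 7·9^2 + 7·9 + 6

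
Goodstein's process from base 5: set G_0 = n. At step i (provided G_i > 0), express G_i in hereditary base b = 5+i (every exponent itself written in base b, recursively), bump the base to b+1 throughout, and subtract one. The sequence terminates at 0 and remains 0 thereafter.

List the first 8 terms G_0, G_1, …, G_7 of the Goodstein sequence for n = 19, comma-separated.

i=0: 19 = 3·5 + 4 (b=5); 5→6: 3·6 + 4 = 22; 22−1 = 21
i=1: 21 = 3·6 + 3 (b=6); 6→7: 3·7 + 3 = 24; 24−1 = 23
i=2: 23 = 3·7 + 2 (b=7); 7→8: 3·8 + 2 = 26; 26−1 = 25
i=3: 25 = 3·8 + 1 (b=8); 8→9: 3·9 + 1 = 28; 28−1 = 27
i=4: 27 = 3·9 (b=9); 9→10: 3·10 = 30; 30−1 = 29
i=5: 29 = 2·10 + 9 (b=10); 10→11: 2·11 + 9 = 31; 31−1 = 30
i=6: 30 = 2·11 + 8 (b=11); 11→12: 2·12 + 8 = 32; 32−1 = 31

19, 21, 23, 25, 27, 29, 30, 31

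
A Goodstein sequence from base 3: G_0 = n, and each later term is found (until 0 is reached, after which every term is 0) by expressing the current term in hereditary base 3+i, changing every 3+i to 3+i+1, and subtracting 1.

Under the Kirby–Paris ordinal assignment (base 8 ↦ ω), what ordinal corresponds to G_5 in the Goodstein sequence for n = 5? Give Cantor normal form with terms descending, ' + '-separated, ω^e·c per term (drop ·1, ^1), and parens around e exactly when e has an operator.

G_0 = 5. HB_3(5) = 3 + 2. Bump = 6. G_1 = 5.
G_1 = 5. HB_4(5) = 4 + 1. Bump = 6. G_2 = 5.
G_2 = 5. HB_5(5) = 5. Bump = 6. G_3 = 5.
G_3 = 5. HB_6(5) = 5. Bump = 5. G_4 = 4.
G_4 = 4. HB_7(4) = 4. Bump = 4. G_5 = 3.
G_5 = 3. HB_8(3) = 3. Bump = 3. G_6 = 2.

3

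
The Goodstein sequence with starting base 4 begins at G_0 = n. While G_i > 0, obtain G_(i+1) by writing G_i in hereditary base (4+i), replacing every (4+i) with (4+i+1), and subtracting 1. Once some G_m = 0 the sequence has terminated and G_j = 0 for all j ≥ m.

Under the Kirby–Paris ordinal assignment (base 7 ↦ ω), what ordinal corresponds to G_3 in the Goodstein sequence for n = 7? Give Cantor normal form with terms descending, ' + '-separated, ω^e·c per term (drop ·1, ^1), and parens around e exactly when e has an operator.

(0) 7|_4 = 4 + 3 ↦ 5 + 3|_5 = 8 ⇒ 7
(1) 7|_5 = 5 + 2 ↦ 6 + 2|_6 = 8 ⇒ 7
(2) 7|_6 = 6 + 1 ↦ 7 + 1|_7 = 8 ⇒ 7
(3) 7|_7 = 7 ↦ 8|_8 = 8 ⇒ 7

ω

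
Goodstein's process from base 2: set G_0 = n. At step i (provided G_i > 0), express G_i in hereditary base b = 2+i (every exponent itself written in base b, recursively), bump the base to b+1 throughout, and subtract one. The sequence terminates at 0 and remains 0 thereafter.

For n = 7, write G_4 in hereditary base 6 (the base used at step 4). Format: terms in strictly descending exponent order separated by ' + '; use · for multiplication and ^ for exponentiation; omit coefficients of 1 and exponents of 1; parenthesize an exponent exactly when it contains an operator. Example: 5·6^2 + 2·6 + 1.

6^6 + 1

G_0 = 7. HB_2(7) = 2^2 + 2 + 1. Bump = 31. G_1 = 30.
G_1 = 30. HB_3(30) = 3^3 + 3. Bump = 260. G_2 = 259.
G_2 = 259. HB_4(259) = 4^4 + 3. Bump = 3128. G_3 = 3127.
G_3 = 3127. HB_5(3127) = 5^5 + 2. Bump = 46658. G_4 = 46657.
G_4 = 46657. HB_6(46657) = 6^6 + 1. Bump = 823544. G_5 = 823543.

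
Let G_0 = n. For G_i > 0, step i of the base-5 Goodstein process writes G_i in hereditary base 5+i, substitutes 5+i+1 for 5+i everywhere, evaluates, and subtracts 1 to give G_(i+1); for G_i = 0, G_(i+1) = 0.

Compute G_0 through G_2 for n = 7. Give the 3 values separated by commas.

[0] 7 ≡ 5 + 2 (base 5). Lift 6: 8. −1: 7.
[1] 7 ≡ 6 + 1 (base 6). Lift 7: 8. −1: 7.

7, 7, 7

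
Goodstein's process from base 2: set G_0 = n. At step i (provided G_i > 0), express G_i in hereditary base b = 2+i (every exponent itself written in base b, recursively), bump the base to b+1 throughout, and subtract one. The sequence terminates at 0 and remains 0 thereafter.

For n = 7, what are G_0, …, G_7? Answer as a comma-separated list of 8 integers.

step 0: 7 = 2^2 + 2 + 1; sub 3 for 2: 3^3 + 3 + 1; = 31; G_1 = 31−1 = 30
step 1: 30 = 3^3 + 3; sub 4 for 3: 4^4 + 4; = 260; G_2 = 260−1 = 259
step 2: 259 = 4^4 + 3; sub 5 for 4: 5^5 + 3; = 3128; G_3 = 3128−1 = 3127
step 3: 3127 = 5^5 + 2; sub 6 for 5: 6^6 + 2; = 46658; G_4 = 46658−1 = 46657
step 4: 46657 = 6^6 + 1; sub 7 for 6: 7^7 + 1; = 823544; G_5 = 823544−1 = 823543
step 5: 823543 = 7^7; sub 8 for 7: 8^8; = 16777216; G_6 = 16777216−1 = 16777215
step 6: 16777215 = 7·8^7 + 7·8^6 + 7·8^5 + 7·8^4 + 7·8^3 + 7·8^2 + 7·8 + 7; sub 9 for 8: 7·9^7 + 7·9^6 + 7·9^5 + 7·9^4 + 7·9^3 + 7·9^2 + 7·9 + 7; = 37665880; G_7 = 37665880−1 = 37665879

7, 30, 259, 3127, 46657, 823543, 16777215, 37665879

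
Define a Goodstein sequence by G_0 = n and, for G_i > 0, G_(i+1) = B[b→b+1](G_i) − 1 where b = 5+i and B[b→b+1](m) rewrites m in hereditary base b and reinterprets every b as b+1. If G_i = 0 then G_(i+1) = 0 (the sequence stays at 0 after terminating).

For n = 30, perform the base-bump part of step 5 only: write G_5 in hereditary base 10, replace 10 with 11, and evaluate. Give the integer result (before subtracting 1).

base 5: 30 = 5^2 + 5; at 6: 6^2 + 6 = 42; next = 41
base 6: 41 = 6^2 + 5; at 7: 7^2 + 5 = 54; next = 53
base 7: 53 = 7^2 + 4; at 8: 8^2 + 4 = 68; next = 67
base 8: 67 = 8^2 + 3; at 9: 9^2 + 3 = 84; next = 83
base 9: 83 = 9^2 + 2; at 10: 10^2 + 2 = 102; next = 101
base 10: 101 = 10^2 + 1; at 11: 11^2 + 1 = 122; next = 121

122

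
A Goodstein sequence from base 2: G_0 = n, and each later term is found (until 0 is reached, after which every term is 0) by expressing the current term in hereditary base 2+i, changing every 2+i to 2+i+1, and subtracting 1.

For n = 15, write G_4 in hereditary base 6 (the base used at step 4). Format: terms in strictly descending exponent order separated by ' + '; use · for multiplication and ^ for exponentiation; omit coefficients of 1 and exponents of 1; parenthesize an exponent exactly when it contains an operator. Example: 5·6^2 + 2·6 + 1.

6^(6 + 1) + 6^6 + 1

G_0 = 15. HB_2(15) = 2^(2 + 1) + 2^2 + 2 + 1. Bump = 112. G_1 = 111.
G_1 = 111. HB_3(111) = 3^(3 + 1) + 3^3 + 3. Bump = 1284. G_2 = 1283.
G_2 = 1283. HB_4(1283) = 4^(4 + 1) + 4^4 + 3. Bump = 18753. G_3 = 18752.
G_3 = 18752. HB_5(18752) = 5^(5 + 1) + 5^5 + 2. Bump = 326594. G_4 = 326593.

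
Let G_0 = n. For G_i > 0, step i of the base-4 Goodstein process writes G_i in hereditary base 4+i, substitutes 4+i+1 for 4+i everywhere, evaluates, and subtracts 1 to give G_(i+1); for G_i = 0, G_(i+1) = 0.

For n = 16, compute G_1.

24

G_0 = 16. HB_4(16) = 4^2. Bump = 25. G_1 = 24.
G_1 = 24. HB_5(24) = 4·5 + 4. Bump = 28. G_2 = 27.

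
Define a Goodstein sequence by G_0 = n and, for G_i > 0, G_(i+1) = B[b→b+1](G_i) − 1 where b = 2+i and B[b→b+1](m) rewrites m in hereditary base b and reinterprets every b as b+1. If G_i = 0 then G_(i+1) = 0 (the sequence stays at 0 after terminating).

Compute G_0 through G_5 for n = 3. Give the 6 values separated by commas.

(0) 3|_2 = 2 + 1 ↦ 3 + 1|_3 = 4 ⇒ 3
(1) 3|_3 = 3 ↦ 4|_4 = 4 ⇒ 3
(2) 3|_4 = 3 ↦ 3|_5 = 3 ⇒ 2
(3) 2|_5 = 2 ↦ 2|_6 = 2 ⇒ 1
(4) 1|_6 = 1 ↦ 1|_7 = 1 ⇒ 0

3, 3, 3, 2, 1, 0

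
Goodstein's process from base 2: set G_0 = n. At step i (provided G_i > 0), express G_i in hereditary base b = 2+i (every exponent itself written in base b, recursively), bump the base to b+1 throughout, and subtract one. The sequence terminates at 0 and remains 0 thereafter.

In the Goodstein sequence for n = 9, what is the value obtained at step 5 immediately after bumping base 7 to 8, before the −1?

50333400

[0] 9 ≡ 2^(2 + 1) + 1 (base 2). Lift 3: 82. −1: 81.
[1] 81 ≡ 3^(3 + 1) (base 3). Lift 4: 1024. −1: 1023.
[2] 1023 ≡ 3·4^4 + 3·4^3 + 3·4^2 + 3·4 + 3 (base 4). Lift 5: 9843. −1: 9842.
[3] 9842 ≡ 3·5^5 + 3·5^3 + 3·5^2 + 3·5 + 2 (base 5). Lift 6: 140744. −1: 140743.
[4] 140743 ≡ 3·6^6 + 3·6^3 + 3·6^2 + 3·6 + 1 (base 6). Lift 7: 2471827. −1: 2471826.
[5] 2471826 ≡ 3·7^7 + 3·7^3 + 3·7^2 + 3·7 (base 7). Lift 8: 50333400. −1: 50333399.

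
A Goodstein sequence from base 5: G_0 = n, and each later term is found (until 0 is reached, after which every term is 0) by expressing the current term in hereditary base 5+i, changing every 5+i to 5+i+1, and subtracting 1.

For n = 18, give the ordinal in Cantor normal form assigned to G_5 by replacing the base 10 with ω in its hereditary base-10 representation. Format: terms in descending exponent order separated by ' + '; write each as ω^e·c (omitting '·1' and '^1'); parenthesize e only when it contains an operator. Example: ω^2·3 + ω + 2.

ω·2 + 7

[0] 18 ≡ 3·5 + 3 (base 5). Lift 6: 21. −1: 20.
[1] 20 ≡ 3·6 + 2 (base 6). Lift 7: 23. −1: 22.
[2] 22 ≡ 3·7 + 1 (base 7). Lift 8: 25. −1: 24.
[3] 24 ≡ 3·8 (base 8). Lift 9: 27. −1: 26.
[4] 26 ≡ 2·9 + 8 (base 9). Lift 10: 28. −1: 27.
[5] 27 ≡ 2·10 + 7 (base 10). Lift 11: 29. −1: 28.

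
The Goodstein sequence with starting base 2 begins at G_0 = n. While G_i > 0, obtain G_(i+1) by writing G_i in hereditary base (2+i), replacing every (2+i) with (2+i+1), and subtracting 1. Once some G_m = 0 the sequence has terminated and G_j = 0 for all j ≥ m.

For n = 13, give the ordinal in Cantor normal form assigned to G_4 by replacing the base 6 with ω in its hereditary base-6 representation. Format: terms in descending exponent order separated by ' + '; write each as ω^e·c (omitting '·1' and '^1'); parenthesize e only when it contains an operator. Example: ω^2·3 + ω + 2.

(0) 13|_2 = 2^(2 + 1) + 2^2 + 1 ↦ 3^(3 + 1) + 3^3 + 1|_3 = 109 ⇒ 108
(1) 108|_3 = 3^(3 + 1) + 3^3 ↦ 4^(4 + 1) + 4^4|_4 = 1280 ⇒ 1279
(2) 1279|_4 = 4^(4 + 1) + 3·4^3 + 3·4^2 + 3·4 + 3 ↦ 5^(5 + 1) + 3·5^3 + 3·5^2 + 3·5 + 3|_5 = 16093 ⇒ 16092
(3) 16092|_5 = 5^(5 + 1) + 3·5^3 + 3·5^2 + 3·5 + 2 ↦ 6^(6 + 1) + 3·6^3 + 3·6^2 + 3·6 + 2|_6 = 280712 ⇒ 280711

ω^(ω + 1) + ω^3·3 + ω^2·3 + ω·3 + 1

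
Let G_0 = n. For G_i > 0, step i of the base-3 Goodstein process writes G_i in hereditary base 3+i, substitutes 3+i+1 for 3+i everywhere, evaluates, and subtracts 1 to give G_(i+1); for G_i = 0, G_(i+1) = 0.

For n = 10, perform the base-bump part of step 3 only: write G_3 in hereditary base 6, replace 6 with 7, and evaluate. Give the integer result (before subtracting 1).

G_0=10  [base 3] 3^2 + 1  →[3↦4]→  4^2 + 1 = 17  −1 ⇒ G_1=16
G_1=16  [base 4] 4^2  →[4↦5]→  5^2 = 25  −1 ⇒ G_2=24
G_2=24  [base 5] 4·5 + 4  →[5↦6]→  4·6 + 4 = 28  −1 ⇒ G_3=27
G_3=27  [base 6] 4·6 + 3  →[6↦7]→  4·7 + 3 = 31  −1 ⇒ G_4=30

31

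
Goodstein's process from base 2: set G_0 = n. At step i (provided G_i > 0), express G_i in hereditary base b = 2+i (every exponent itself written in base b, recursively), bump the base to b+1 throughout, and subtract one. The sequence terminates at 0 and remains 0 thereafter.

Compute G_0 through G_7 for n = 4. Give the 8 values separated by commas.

G_0 = 4. HB_2(4) = 2^2. Bump = 27. G_1 = 26.
G_1 = 26. HB_3(26) = 2·3^2 + 2·3 + 2. Bump = 42. G_2 = 41.
G_2 = 41. HB_4(41) = 2·4^2 + 2·4 + 1. Bump = 61. G_3 = 60.
G_3 = 60. HB_5(60) = 2·5^2 + 2·5. Bump = 84. G_4 = 83.
G_4 = 83. HB_6(83) = 2·6^2 + 6 + 5. Bump = 110. G_5 = 109.
G_5 = 109. HB_7(109) = 2·7^2 + 7 + 4. Bump = 140. G_6 = 139.
G_6 = 139. HB_8(139) = 2·8^2 + 8 + 3. Bump = 174. G_7 = 173.

4, 26, 41, 60, 83, 109, 139, 173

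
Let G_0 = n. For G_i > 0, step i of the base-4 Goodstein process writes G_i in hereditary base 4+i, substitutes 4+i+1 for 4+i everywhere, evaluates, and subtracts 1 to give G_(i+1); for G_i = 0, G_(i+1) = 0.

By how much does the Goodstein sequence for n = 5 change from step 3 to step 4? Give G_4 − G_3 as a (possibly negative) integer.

(0) 5|_4 = 4 + 1 ↦ 5 + 1|_5 = 6 ⇒ 5
(1) 5|_5 = 5 ↦ 6|_6 = 6 ⇒ 5
(2) 5|_6 = 5 ↦ 5|_7 = 5 ⇒ 4
(3) 4|_7 = 4 ↦ 4|_8 = 4 ⇒ 3

-1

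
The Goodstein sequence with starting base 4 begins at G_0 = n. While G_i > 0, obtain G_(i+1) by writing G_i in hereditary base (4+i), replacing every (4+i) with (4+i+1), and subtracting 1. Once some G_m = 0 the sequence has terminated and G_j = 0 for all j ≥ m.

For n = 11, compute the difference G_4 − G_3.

1

G_0=11  [base 4] 2·4 + 3  →[4↦5]→  2·5 + 3 = 13  −1 ⇒ G_1=12
G_1=12  [base 5] 2·5 + 2  →[5↦6]→  2·6 + 2 = 14  −1 ⇒ G_2=13
G_2=13  [base 6] 2·6 + 1  →[6↦7]→  2·7 + 1 = 15  −1 ⇒ G_3=14
G_3=14  [base 7] 2·7  →[7↦8]→  2·8 = 16  −1 ⇒ G_4=15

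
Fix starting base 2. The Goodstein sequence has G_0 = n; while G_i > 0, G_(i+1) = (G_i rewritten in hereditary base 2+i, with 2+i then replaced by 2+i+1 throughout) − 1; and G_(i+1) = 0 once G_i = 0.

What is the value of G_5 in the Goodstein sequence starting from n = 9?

2471826

G_0=9  [base 2] 2^(2 + 1) + 1  →[2↦3]→  3^(3 + 1) + 1 = 82  −1 ⇒ G_1=81
G_1=81  [base 3] 3^(3 + 1)  →[3↦4]→  4^(4 + 1) = 1024  −1 ⇒ G_2=1023
G_2=1023  [base 4] 3·4^4 + 3·4^3 + 3·4^2 + 3·4 + 3  →[4↦5]→  3·5^5 + 3·5^3 + 3·5^2 + 3·5 + 3 = 9843  −1 ⇒ G_3=9842
G_3=9842  [base 5] 3·5^5 + 3·5^3 + 3·5^2 + 3·5 + 2  →[5↦6]→  3·6^6 + 3·6^3 + 3·6^2 + 3·6 + 2 = 140744  −1 ⇒ G_4=140743
G_4=140743  [base 6] 3·6^6 + 3·6^3 + 3·6^2 + 3·6 + 1  →[6↦7]→  3·7^7 + 3·7^3 + 3·7^2 + 3·7 + 1 = 2471827  −1 ⇒ G_5=2471826
G_5=2471826  [base 7] 3·7^7 + 3·7^3 + 3·7^2 + 3·7  →[7↦8]→  3·8^8 + 3·8^3 + 3·8^2 + 3·8 = 50333400  −1 ⇒ G_6=50333399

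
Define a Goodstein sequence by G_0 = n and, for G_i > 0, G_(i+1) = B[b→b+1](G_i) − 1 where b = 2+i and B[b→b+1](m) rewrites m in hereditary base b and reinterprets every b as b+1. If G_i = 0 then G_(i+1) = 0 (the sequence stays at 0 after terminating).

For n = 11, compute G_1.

base 2: 11 = 2^(2 + 1) + 2 + 1; at 3: 3^(3 + 1) + 3 + 1 = 85; next = 84
base 3: 84 = 3^(3 + 1) + 3; at 4: 4^(4 + 1) + 4 = 1028; next = 1027

84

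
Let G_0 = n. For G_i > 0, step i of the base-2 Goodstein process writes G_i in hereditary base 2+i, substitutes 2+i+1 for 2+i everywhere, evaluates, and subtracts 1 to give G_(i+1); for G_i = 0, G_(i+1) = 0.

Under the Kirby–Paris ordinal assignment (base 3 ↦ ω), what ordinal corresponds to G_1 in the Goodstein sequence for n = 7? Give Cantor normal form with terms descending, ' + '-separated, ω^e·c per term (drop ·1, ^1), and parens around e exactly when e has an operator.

ω^ω + ω

(0) 7|_2 = 2^2 + 2 + 1 ↦ 3^3 + 3 + 1|_3 = 31 ⇒ 30
(1) 30|_3 = 3^3 + 3 ↦ 4^4 + 4|_4 = 260 ⇒ 259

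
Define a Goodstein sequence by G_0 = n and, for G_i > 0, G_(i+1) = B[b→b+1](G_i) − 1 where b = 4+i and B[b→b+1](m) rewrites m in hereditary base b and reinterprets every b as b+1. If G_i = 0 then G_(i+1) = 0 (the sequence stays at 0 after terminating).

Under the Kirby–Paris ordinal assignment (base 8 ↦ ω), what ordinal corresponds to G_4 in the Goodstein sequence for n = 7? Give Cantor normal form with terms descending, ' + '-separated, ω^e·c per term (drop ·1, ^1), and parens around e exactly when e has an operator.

(0) 7|_4 = 4 + 3 ↦ 5 + 3|_5 = 8 ⇒ 7
(1) 7|_5 = 5 + 2 ↦ 6 + 2|_6 = 8 ⇒ 7
(2) 7|_6 = 6 + 1 ↦ 7 + 1|_7 = 8 ⇒ 7
(3) 7|_7 = 7 ↦ 8|_8 = 8 ⇒ 7

7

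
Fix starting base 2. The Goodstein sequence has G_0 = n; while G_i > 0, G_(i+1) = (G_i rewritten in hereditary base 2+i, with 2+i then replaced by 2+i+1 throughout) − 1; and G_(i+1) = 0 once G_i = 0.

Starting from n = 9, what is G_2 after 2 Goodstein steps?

1023

base 2: 9 = 2^(2 + 1) + 1; at 3: 3^(3 + 1) + 1 = 82; next = 81
base 3: 81 = 3^(3 + 1); at 4: 4^(4 + 1) = 1024; next = 1023
base 4: 1023 = 3·4^4 + 3·4^3 + 3·4^2 + 3·4 + 3; at 5: 3·5^5 + 3·5^3 + 3·5^2 + 3·5 + 3 = 9843; next = 9842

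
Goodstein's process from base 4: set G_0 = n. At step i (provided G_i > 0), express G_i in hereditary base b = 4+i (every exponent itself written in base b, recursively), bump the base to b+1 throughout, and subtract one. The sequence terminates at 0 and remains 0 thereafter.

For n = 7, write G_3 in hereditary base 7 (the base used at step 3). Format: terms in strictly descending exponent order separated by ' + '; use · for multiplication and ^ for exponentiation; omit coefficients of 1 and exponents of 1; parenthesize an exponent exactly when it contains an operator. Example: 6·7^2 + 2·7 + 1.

7

i=0: 7 = 4 + 3 (b=4); 4→5: 5 + 3 = 8; 8−1 = 7
i=1: 7 = 5 + 2 (b=5); 5→6: 6 + 2 = 8; 8−1 = 7
i=2: 7 = 6 + 1 (b=6); 6→7: 7 + 1 = 8; 8−1 = 7
i=3: 7 = 7 (b=7); 7→8: 8 = 8; 8−1 = 7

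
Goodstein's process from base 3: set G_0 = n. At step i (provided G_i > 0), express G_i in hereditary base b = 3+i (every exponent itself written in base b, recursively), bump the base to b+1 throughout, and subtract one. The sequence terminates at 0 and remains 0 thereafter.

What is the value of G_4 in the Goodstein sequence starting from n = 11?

[0] 11 ≡ 3^2 + 2 (base 3). Lift 4: 18. −1: 17.
[1] 17 ≡ 4^2 + 1 (base 4). Lift 5: 26. −1: 25.
[2] 25 ≡ 5^2 (base 5). Lift 6: 36. −1: 35.
[3] 35 ≡ 5·6 + 5 (base 6). Lift 7: 40. −1: 39.
[4] 39 ≡ 5·7 + 4 (base 7). Lift 8: 44. −1: 43.

39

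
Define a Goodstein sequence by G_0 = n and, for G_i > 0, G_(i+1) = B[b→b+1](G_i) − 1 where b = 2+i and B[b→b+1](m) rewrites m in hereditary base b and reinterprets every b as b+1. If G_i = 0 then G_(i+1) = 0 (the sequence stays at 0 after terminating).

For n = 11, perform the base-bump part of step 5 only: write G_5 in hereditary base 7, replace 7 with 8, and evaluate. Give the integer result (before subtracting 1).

(0) 11|_2 = 2^(2 + 1) + 2 + 1 ↦ 3^(3 + 1) + 3 + 1|_3 = 85 ⇒ 84
(1) 84|_3 = 3^(3 + 1) + 3 ↦ 4^(4 + 1) + 4|_4 = 1028 ⇒ 1027
(2) 1027|_4 = 4^(4 + 1) + 3 ↦ 5^(5 + 1) + 3|_5 = 15628 ⇒ 15627
(3) 15627|_5 = 5^(5 + 1) + 2 ↦ 6^(6 + 1) + 2|_6 = 279938 ⇒ 279937
(4) 279937|_6 = 6^(6 + 1) + 1 ↦ 7^(7 + 1) + 1|_7 = 5764802 ⇒ 5764801
(5) 5764801|_7 = 7^(7 + 1) ↦ 8^(8 + 1)|_8 = 134217728 ⇒ 134217727

134217728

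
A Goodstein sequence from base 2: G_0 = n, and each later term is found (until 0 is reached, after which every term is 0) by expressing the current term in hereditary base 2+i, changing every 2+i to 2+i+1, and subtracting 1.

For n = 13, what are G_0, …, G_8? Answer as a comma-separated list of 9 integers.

13 —HB2→ 2^(2 + 1) + 2^2 + 1 —bump→ 3^(3 + 1) + 3^3 + 1 = 109 —(−1)→ 108
108 —HB3→ 3^(3 + 1) + 3^3 —bump→ 4^(4 + 1) + 4^4 = 1280 —(−1)→ 1279
1279 —HB4→ 4^(4 + 1) + 3·4^3 + 3·4^2 + 3·4 + 3 —bump→ 5^(5 + 1) + 3·5^3 + 3·5^2 + 3·5 + 3 = 16093 —(−1)→ 16092
16092 —HB5→ 5^(5 + 1) + 3·5^3 + 3·5^2 + 3·5 + 2 —bump→ 6^(6 + 1) + 3·6^3 + 3·6^2 + 3·6 + 2 = 280712 —(−1)→ 280711
280711 —HB6→ 6^(6 + 1) + 3·6^3 + 3·6^2 + 3·6 + 1 —bump→ 7^(7 + 1) + 3·7^3 + 3·7^2 + 3·7 + 1 = 5765999 —(−1)→ 5765998
5765998 —HB7→ 7^(7 + 1) + 3·7^3 + 3·7^2 + 3·7 —bump→ 8^(8 + 1) + 3·8^3 + 3·8^2 + 3·8 = 134219480 —(−1)→ 134219479
134219479 —HB8→ 8^(8 + 1) + 3·8^3 + 3·8^2 + 2·8 + 7 —bump→ 9^(9 + 1) + 3·9^3 + 3·9^2 + 2·9 + 7 = 3486786856 —(−1)→ 3486786855
3486786855 —HB9→ 9^(9 + 1) + 3·9^3 + 3·9^2 + 2·9 + 6 —bump→ 10^(10 + 1) + 3·10^3 + 3·10^2 + 2·10 + 6 = 100000003326 —(−1)→ 100000003325

13, 108, 1279, 16092, 280711, 5765998, 134219479, 3486786855, 100000003325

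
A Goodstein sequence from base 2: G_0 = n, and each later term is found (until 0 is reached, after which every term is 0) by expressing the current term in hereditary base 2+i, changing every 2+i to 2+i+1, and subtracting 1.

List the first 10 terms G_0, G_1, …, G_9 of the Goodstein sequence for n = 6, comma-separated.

6, 29, 257, 3125, 46655, 98039, 187243, 332147, 555551, 885775

G_0 = 6. HB_2(6) = 2^2 + 2. Bump = 30. G_1 = 29.
G_1 = 29. HB_3(29) = 3^3 + 2. Bump = 258. G_2 = 257.
G_2 = 257. HB_4(257) = 4^4 + 1. Bump = 3126. G_3 = 3125.
G_3 = 3125. HB_5(3125) = 5^5. Bump = 46656. G_4 = 46655.
G_4 = 46655. HB_6(46655) = 5·6^5 + 5·6^4 + 5·6^3 + 5·6^2 + 5·6 + 5. Bump = 98040. G_5 = 98039.
G_5 = 98039. HB_7(98039) = 5·7^5 + 5·7^4 + 5·7^3 + 5·7^2 + 5·7 + 4. Bump = 187244. G_6 = 187243.
G_6 = 187243. HB_8(187243) = 5·8^5 + 5·8^4 + 5·8^3 + 5·8^2 + 5·8 + 3. Bump = 332148. G_7 = 332147.
G_7 = 332147. HB_9(332147) = 5·9^5 + 5·9^4 + 5·9^3 + 5·9^2 + 5·9 + 2. Bump = 555552. G_8 = 555551.
G_8 = 555551. HB_10(555551) = 5·10^5 + 5·10^4 + 5·10^3 + 5·10^2 + 5·10 + 1. Bump = 885776. G_9 = 885775.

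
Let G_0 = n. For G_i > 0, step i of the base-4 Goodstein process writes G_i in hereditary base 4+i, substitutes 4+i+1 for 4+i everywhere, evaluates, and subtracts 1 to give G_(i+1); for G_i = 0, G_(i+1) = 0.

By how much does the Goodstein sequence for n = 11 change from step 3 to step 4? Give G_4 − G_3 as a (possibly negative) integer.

base 4: 11 = 2·4 + 3; at 5: 2·5 + 3 = 13; next = 12
base 5: 12 = 2·5 + 2; at 6: 2·6 + 2 = 14; next = 13
base 6: 13 = 2·6 + 1; at 7: 2·7 + 1 = 15; next = 14
base 7: 14 = 2·7; at 8: 2·8 = 16; next = 15

1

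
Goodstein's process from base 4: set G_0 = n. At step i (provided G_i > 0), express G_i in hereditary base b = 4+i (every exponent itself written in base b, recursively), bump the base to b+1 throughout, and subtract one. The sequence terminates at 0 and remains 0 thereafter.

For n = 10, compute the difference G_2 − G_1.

1

i=0: 10 = 2·4 + 2 (b=4); 4→5: 2·5 + 2 = 12; 12−1 = 11
i=1: 11 = 2·5 + 1 (b=5); 5→6: 2·6 + 1 = 13; 13−1 = 12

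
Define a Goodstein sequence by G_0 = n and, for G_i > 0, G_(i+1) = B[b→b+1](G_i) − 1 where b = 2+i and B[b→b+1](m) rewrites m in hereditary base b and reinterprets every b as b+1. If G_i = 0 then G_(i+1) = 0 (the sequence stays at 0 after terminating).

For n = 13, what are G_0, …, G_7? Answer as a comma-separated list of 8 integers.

base 2: 13 = 2^(2 + 1) + 2^2 + 1; at 3: 3^(3 + 1) + 3^3 + 1 = 109; next = 108
base 3: 108 = 3^(3 + 1) + 3^3; at 4: 4^(4 + 1) + 4^4 = 1280; next = 1279
base 4: 1279 = 4^(4 + 1) + 3·4^3 + 3·4^2 + 3·4 + 3; at 5: 5^(5 + 1) + 3·5^3 + 3·5^2 + 3·5 + 3 = 16093; next = 16092
base 5: 16092 = 5^(5 + 1) + 3·5^3 + 3·5^2 + 3·5 + 2; at 6: 6^(6 + 1) + 3·6^3 + 3·6^2 + 3·6 + 2 = 280712; next = 280711
base 6: 280711 = 6^(6 + 1) + 3·6^3 + 3·6^2 + 3·6 + 1; at 7: 7^(7 + 1) + 3·7^3 + 3·7^2 + 3·7 + 1 = 5765999; next = 5765998
base 7: 5765998 = 7^(7 + 1) + 3·7^3 + 3·7^2 + 3·7; at 8: 8^(8 + 1) + 3·8^3 + 3·8^2 + 3·8 = 134219480; next = 134219479
base 8: 134219479 = 8^(8 + 1) + 3·8^3 + 3·8^2 + 2·8 + 7; at 9: 9^(9 + 1) + 3·9^3 + 3·9^2 + 2·9 + 7 = 3486786856; next = 3486786855

13, 108, 1279, 16092, 280711, 5765998, 134219479, 3486786855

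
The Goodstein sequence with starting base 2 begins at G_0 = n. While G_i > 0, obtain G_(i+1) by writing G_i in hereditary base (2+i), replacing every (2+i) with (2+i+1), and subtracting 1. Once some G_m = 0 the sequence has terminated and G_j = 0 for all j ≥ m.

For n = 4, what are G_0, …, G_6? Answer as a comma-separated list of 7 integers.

4, 26, 41, 60, 83, 109, 139

G_0=4  [base 2] 2^2  →[2↦3]→  3^3 = 27  −1 ⇒ G_1=26
G_1=26  [base 3] 2·3^2 + 2·3 + 2  →[3↦4]→  2·4^2 + 2·4 + 2 = 42  −1 ⇒ G_2=41
G_2=41  [base 4] 2·4^2 + 2·4 + 1  →[4↦5]→  2·5^2 + 2·5 + 1 = 61  −1 ⇒ G_3=60
G_3=60  [base 5] 2·5^2 + 2·5  →[5↦6]→  2·6^2 + 2·6 = 84  −1 ⇒ G_4=83
G_4=83  [base 6] 2·6^2 + 6 + 5  →[6↦7]→  2·7^2 + 7 + 5 = 110  −1 ⇒ G_5=109
G_5=109  [base 7] 2·7^2 + 7 + 4  →[7↦8]→  2·8^2 + 8 + 4 = 140  −1 ⇒ G_6=139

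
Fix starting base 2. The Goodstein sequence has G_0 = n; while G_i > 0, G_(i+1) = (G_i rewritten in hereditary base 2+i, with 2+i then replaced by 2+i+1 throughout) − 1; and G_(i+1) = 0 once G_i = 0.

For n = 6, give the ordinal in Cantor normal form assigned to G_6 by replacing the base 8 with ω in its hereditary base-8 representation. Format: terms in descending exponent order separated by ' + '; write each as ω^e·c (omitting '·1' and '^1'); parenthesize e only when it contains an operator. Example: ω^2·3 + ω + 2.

(0) 6|_2 = 2^2 + 2 ↦ 3^3 + 3|_3 = 30 ⇒ 29
(1) 29|_3 = 3^3 + 2 ↦ 4^4 + 2|_4 = 258 ⇒ 257
(2) 257|_4 = 4^4 + 1 ↦ 5^5 + 1|_5 = 3126 ⇒ 3125
(3) 3125|_5 = 5^5 ↦ 6^6|_6 = 46656 ⇒ 46655
(4) 46655|_6 = 5·6^5 + 5·6^4 + 5·6^3 + 5·6^2 + 5·6 + 5 ↦ 5·7^5 + 5·7^4 + 5·7^3 + 5·7^2 + 5·7 + 5|_7 = 98040 ⇒ 98039
(5) 98039|_7 = 5·7^5 + 5·7^4 + 5·7^3 + 5·7^2 + 5·7 + 4 ↦ 5·8^5 + 5·8^4 + 5·8^3 + 5·8^2 + 5·8 + 4|_8 = 187244 ⇒ 187243

ω^5·5 + ω^4·5 + ω^3·5 + ω^2·5 + ω·5 + 3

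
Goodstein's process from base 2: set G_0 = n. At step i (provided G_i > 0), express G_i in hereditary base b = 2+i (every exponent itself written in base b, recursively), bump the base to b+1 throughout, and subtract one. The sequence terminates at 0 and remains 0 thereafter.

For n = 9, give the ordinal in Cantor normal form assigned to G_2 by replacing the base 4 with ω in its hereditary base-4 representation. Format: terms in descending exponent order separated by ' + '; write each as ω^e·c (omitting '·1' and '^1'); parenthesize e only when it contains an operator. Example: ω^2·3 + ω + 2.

ω^ω·3 + ω^3·3 + ω^2·3 + ω·3 + 3

9 —HB2→ 2^(2 + 1) + 1 —bump→ 3^(3 + 1) + 1 = 82 —(−1)→ 81
81 —HB3→ 3^(3 + 1) —bump→ 4^(4 + 1) = 1024 —(−1)→ 1023
1023 —HB4→ 3·4^4 + 3·4^3 + 3·4^2 + 3·4 + 3 —bump→ 3·5^5 + 3·5^3 + 3·5^2 + 3·5 + 3 = 9843 —(−1)→ 9842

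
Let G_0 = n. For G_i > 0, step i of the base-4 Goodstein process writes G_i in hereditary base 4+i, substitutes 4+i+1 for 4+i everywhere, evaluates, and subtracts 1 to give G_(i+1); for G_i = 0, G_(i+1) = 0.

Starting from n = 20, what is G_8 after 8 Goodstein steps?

115

(0) 20|_4 = 4^2 + 4 ↦ 5^2 + 5|_5 = 30 ⇒ 29
(1) 29|_5 = 5^2 + 4 ↦ 6^2 + 4|_6 = 40 ⇒ 39
(2) 39|_6 = 6^2 + 3 ↦ 7^2 + 3|_7 = 52 ⇒ 51
(3) 51|_7 = 7^2 + 2 ↦ 8^2 + 2|_8 = 66 ⇒ 65
(4) 65|_8 = 8^2 + 1 ↦ 9^2 + 1|_9 = 82 ⇒ 81
(5) 81|_9 = 9^2 ↦ 10^2|_10 = 100 ⇒ 99
(6) 99|_10 = 9·10 + 9 ↦ 9·11 + 9|_11 = 108 ⇒ 107
(7) 107|_11 = 9·11 + 8 ↦ 9·12 + 8|_12 = 116 ⇒ 115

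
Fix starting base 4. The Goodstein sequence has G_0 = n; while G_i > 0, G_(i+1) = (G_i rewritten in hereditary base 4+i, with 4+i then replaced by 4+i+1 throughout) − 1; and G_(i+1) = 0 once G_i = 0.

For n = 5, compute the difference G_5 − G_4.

G_0 = 5. HB_4(5) = 4 + 1. Bump = 6. G_1 = 5.
G_1 = 5. HB_5(5) = 5. Bump = 6. G_2 = 5.
G_2 = 5. HB_6(5) = 5. Bump = 5. G_3 = 4.
G_3 = 4. HB_7(4) = 4. Bump = 4. G_4 = 3.
G_4 = 3. HB_8(3) = 3. Bump = 3. G_5 = 2.

-1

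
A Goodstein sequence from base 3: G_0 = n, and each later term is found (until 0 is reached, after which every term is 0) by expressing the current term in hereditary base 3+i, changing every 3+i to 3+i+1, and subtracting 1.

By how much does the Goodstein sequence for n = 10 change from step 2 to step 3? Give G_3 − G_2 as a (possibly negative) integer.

G_0=10  [base 3] 3^2 + 1  →[3↦4]→  4^2 + 1 = 17  −1 ⇒ G_1=16
G_1=16  [base 4] 4^2  →[4↦5]→  5^2 = 25  −1 ⇒ G_2=24
G_2=24  [base 5] 4·5 + 4  →[5↦6]→  4·6 + 4 = 28  −1 ⇒ G_3=27

3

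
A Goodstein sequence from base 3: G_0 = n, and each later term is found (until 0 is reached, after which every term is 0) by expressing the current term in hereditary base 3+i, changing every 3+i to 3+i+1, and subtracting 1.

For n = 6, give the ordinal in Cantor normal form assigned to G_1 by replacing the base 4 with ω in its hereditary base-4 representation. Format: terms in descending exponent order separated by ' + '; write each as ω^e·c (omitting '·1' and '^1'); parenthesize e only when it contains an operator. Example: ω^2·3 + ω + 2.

ω + 3

step 0: 6 = 2·3; sub 4 for 3: 2·4; = 8; G_1 = 8−1 = 7
step 1: 7 = 4 + 3; sub 5 for 4: 5 + 3; = 8; G_2 = 8−1 = 7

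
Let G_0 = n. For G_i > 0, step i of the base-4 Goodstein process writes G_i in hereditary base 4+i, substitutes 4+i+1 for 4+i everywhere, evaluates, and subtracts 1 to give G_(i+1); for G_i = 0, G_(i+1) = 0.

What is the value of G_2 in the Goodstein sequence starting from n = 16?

[0] 16 ≡ 4^2 (base 4). Lift 5: 25. −1: 24.
[1] 24 ≡ 4·5 + 4 (base 5). Lift 6: 28. −1: 27.

27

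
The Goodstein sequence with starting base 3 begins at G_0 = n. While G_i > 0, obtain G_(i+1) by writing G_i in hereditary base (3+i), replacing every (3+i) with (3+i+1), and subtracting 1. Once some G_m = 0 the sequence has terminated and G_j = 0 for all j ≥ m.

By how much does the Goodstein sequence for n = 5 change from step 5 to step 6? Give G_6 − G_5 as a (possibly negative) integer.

-1

[0] 5 ≡ 3 + 2 (base 3). Lift 4: 6. −1: 5.
[1] 5 ≡ 4 + 1 (base 4). Lift 5: 6. −1: 5.
[2] 5 ≡ 5 (base 5). Lift 6: 6. −1: 5.
[3] 5 ≡ 5 (base 6). Lift 7: 5. −1: 4.
[4] 4 ≡ 4 (base 7). Lift 8: 4. −1: 3.
[5] 3 ≡ 3 (base 8). Lift 9: 3. −1: 2.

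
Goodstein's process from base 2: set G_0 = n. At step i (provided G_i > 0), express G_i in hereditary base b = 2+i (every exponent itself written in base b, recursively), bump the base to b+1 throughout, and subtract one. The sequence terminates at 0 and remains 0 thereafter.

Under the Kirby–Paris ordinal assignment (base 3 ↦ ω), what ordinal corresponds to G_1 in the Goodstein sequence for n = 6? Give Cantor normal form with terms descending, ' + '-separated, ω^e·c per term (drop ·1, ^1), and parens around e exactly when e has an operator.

ω^ω + 2

6 —HB2→ 2^2 + 2 —bump→ 3^3 + 3 = 30 —(−1)→ 29
29 —HB3→ 3^3 + 2 —bump→ 4^4 + 2 = 258 —(−1)→ 257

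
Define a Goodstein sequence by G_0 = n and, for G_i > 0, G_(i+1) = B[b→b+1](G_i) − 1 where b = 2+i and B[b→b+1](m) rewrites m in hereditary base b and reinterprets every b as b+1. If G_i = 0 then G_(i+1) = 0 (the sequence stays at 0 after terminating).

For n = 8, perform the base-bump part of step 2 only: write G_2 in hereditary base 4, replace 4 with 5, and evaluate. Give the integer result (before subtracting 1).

base 2: 8 = 2^(2 + 1); at 3: 3^(3 + 1) = 81; next = 80
base 3: 80 = 2·3^3 + 2·3^2 + 2·3 + 2; at 4: 2·4^4 + 2·4^2 + 2·4 + 2 = 554; next = 553
base 4: 553 = 2·4^4 + 2·4^2 + 2·4 + 1; at 5: 2·5^5 + 2·5^2 + 2·5 + 1 = 6311; next = 6310

6311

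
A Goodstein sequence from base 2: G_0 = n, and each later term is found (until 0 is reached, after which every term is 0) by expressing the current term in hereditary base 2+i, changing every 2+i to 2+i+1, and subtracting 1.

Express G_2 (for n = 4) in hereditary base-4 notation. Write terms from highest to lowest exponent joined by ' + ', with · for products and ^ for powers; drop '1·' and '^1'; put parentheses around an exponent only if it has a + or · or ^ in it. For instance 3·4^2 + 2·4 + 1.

G_0=4  [base 2] 2^2  →[2↦3]→  3^3 = 27  −1 ⇒ G_1=26
G_1=26  [base 3] 2·3^2 + 2·3 + 2  →[3↦4]→  2·4^2 + 2·4 + 2 = 42  −1 ⇒ G_2=41
G_2=41  [base 4] 2·4^2 + 2·4 + 1  →[4↦5]→  2·5^2 + 2·5 + 1 = 61  −1 ⇒ G_3=60

2·4^2 + 2·4 + 1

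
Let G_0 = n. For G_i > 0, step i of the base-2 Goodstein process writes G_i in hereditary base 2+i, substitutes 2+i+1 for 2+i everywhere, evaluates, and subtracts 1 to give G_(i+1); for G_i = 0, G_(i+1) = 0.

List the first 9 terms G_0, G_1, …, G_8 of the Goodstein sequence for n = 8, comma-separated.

(0) 8|_2 = 2^(2 + 1) ↦ 3^(3 + 1)|_3 = 81 ⇒ 80
(1) 80|_3 = 2·3^3 + 2·3^2 + 2·3 + 2 ↦ 2·4^4 + 2·4^2 + 2·4 + 2|_4 = 554 ⇒ 553
(2) 553|_4 = 2·4^4 + 2·4^2 + 2·4 + 1 ↦ 2·5^5 + 2·5^2 + 2·5 + 1|_5 = 6311 ⇒ 6310
(3) 6310|_5 = 2·5^5 + 2·5^2 + 2·5 ↦ 2·6^6 + 2·6^2 + 2·6|_6 = 93396 ⇒ 93395
(4) 93395|_6 = 2·6^6 + 2·6^2 + 6 + 5 ↦ 2·7^7 + 2·7^2 + 7 + 5|_7 = 1647196 ⇒ 1647195
(5) 1647195|_7 = 2·7^7 + 2·7^2 + 7 + 4 ↦ 2·8^8 + 2·8^2 + 8 + 4|_8 = 33554572 ⇒ 33554571
(6) 33554571|_8 = 2·8^8 + 2·8^2 + 8 + 3 ↦ 2·9^9 + 2·9^2 + 9 + 3|_9 = 774841152 ⇒ 774841151
(7) 774841151|_9 = 2·9^9 + 2·9^2 + 9 + 2 ↦ 2·10^10 + 2·10^2 + 10 + 2|_10 = 20000000212 ⇒ 20000000211

8, 80, 553, 6310, 93395, 1647195, 33554571, 774841151, 20000000211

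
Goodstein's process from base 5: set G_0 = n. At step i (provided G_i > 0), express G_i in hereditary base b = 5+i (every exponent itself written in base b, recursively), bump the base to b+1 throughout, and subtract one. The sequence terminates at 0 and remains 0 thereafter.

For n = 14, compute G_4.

18

i=0: 14 = 2·5 + 4 (b=5); 5→6: 2·6 + 4 = 16; 16−1 = 15
i=1: 15 = 2·6 + 3 (b=6); 6→7: 2·7 + 3 = 17; 17−1 = 16
i=2: 16 = 2·7 + 2 (b=7); 7→8: 2·8 + 2 = 18; 18−1 = 17
i=3: 17 = 2·8 + 1 (b=8); 8→9: 2·9 + 1 = 19; 19−1 = 18
i=4: 18 = 2·9 (b=9); 9→10: 2·10 = 20; 20−1 = 19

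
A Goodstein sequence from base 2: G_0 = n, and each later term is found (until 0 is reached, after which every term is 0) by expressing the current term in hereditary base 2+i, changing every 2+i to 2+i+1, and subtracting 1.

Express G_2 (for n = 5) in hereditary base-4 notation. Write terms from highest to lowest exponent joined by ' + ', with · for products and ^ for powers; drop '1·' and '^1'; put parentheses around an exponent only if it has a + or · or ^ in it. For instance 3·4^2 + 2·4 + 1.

3·4^3 + 3·4^2 + 3·4 + 3

(0) 5|_2 = 2^2 + 1 ↦ 3^3 + 1|_3 = 28 ⇒ 27
(1) 27|_3 = 3^3 ↦ 4^4|_4 = 256 ⇒ 255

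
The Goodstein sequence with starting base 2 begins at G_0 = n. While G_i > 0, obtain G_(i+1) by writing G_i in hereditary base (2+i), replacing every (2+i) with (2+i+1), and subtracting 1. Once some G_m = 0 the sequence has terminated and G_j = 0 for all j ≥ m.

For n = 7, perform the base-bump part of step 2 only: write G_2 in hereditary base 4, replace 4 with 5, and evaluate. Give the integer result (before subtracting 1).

base 2: 7 = 2^2 + 2 + 1; at 3: 3^3 + 3 + 1 = 31; next = 30
base 3: 30 = 3^3 + 3; at 4: 4^4 + 4 = 260; next = 259
base 4: 259 = 4^4 + 3; at 5: 5^5 + 3 = 3128; next = 3127

3128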